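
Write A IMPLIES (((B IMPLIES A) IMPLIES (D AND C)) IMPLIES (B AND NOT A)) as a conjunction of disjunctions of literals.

NOT A OR NOT D OR NOT C

A IMPLIES (((B IMPLIES A) IMPLIES (D AND C)) IMPLIES (B AND NOT A))
⇔ NOT A OR (((B IMPLIES A) IMPLIES (D AND C)) IMPLIES (B AND NOT A))
⇔ NOT A OR NOT ((B IMPLIES A) IMPLIES (D AND C)) OR (B AND NOT A)
⇔ NOT A OR NOT (NOT (B IMPLIES A) OR (D AND C)) OR (B AND NOT A)
⇔ NOT A OR NOT (NOT (NOT B OR A) OR (D AND C)) OR (B AND NOT A)
⇔ NOT A OR (NOT NOT (NOT B OR A) AND NOT (D AND C)) OR (B AND NOT A)
⇔ NOT A OR ((NOT B OR A) AND NOT (D AND C)) OR (B AND NOT A)
⇔ NOT A OR ((NOT B OR A) AND (NOT D OR NOT C)) OR (B AND NOT A)
⇔ (NOT A OR NOT B OR A OR B) AND (NOT A OR NOT B OR A OR NOT A) AND (NOT A OR NOT D OR NOT C OR B) AND (NOT A OR NOT D OR NOT C OR NOT A)
⇔ NOT A OR NOT D OR NOT C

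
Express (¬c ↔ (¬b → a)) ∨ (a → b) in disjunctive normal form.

(a ∧ ¬c) ∨ ¬a ∨ b

(¬c ↔ (¬b → a)) ∨ (a → b)
⇔ ((¬c → (¬b → a)) ∧ ((¬b → a) → ¬c)) ∨ (a → b)
⇔ ((¬¬c ∨ (¬b → a)) ∧ ((¬b → a) → ¬c)) ∨ (a → b)
⇔ ((¬¬c ∨ ¬¬b ∨ a) ∧ ((¬b → a) → ¬c)) ∨ (a → b)
⇔ ((¬¬c ∨ ¬¬b ∨ a) ∧ (¬(¬b → a) ∨ ¬c)) ∨ (a → b)
⇔ ((¬¬c ∨ ¬¬b ∨ a) ∧ (¬(¬¬b ∨ a) ∨ ¬c)) ∨ (a → b)
⇔ ((¬¬c ∨ ¬¬b ∨ a) ∧ (¬(¬¬b ∨ a) ∨ ¬c)) ∨ ¬a ∨ b
⇔ ((c ∨ ¬¬b ∨ a) ∧ (¬(¬¬b ∨ a) ∨ ¬c)) ∨ ¬a ∨ b
⇔ ((c ∨ b ∨ a) ∧ (¬(¬¬b ∨ a) ∨ ¬c)) ∨ ¬a ∨ b
⇔ ((c ∨ b ∨ a) ∧ ((¬¬¬b ∧ ¬a) ∨ ¬c)) ∨ ¬a ∨ b
⇔ ((c ∨ b ∨ a) ∧ ((¬b ∧ ¬a) ∨ ¬c)) ∨ ¬a ∨ b
⇔ (c ∧ ¬b ∧ ¬a) ∨ (c ∧ ¬c) ∨ (b ∧ ¬b ∧ ¬a) ∨ (b ∧ ¬c) ∨ (a ∧ ¬b ∧ ¬a) ∨ (a ∧ ¬c) ∨ ¬a ∨ b
⇔ (a ∧ ¬c) ∨ ¬a ∨ b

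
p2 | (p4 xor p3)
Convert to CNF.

p2 | (p4 xor p3)
≡ p2 | ((p4 | p3) & ~(p4 & p3))   [expand xor]
≡ p2 | ((p4 | p3) & (~p4 | ~p3))   [De Morgan]
≡ (p2 | p4 | p3) & (p2 | ~p4 | ~p3)   [distribute | over &]

(p2 | p4 | p3) & (p2 | ~p4 | ~p3)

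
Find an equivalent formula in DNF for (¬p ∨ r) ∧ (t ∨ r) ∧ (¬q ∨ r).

¬p ∧ t ∧ ¬q ∨ r

(¬p ∨ r) ∧ (t ∨ r) ∧ (¬q ∨ r)
≡ ¬p ∧ t ∧ ¬q ∨ ¬p ∧ t ∧ r ∨ ¬p ∧ r ∧ ¬q ∨ ¬p ∧ r ∧ r ∨ r ∧ t ∧ ¬q ∨ r ∧ t ∧ r ∨ r ∧ r ∧ ¬q ∨ r ∧ r ∧ r
≡ ¬p ∧ t ∧ ¬q ∨ r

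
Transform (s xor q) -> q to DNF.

(s xor q) -> q
≡ ~(s xor q) | q   [eliminate ->]
≡ ~((s & ~q) | (~s & q)) | q   [expand xor]
≡ (~(s & ~q) & ~(~s & q)) | q   [De Morgan]
≡ ((~s | ~~q) & ~(~s & q)) | q   [De Morgan]
≡ ((~s | q) & ~(~s & q)) | q   [double negation]
≡ ((~s | q) & (~~s | ~q)) | q   [De Morgan]
≡ ((~s | q) & (s | ~q)) | q   [double negation]
≡ (~s & s) | (~s & ~q) | (q & s) | (q & ~q) | q   [distribute & over |]
≡ (~s & ~q) | q   [simplify]

(~s & ~q) | q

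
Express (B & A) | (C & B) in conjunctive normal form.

(B & A) | (C & B)
= (B | C) & (B | B) & (A | C) & (A | B)
= B & (A | C)

B & (A | C)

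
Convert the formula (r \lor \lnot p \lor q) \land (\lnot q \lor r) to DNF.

(r \lor \lnot p \lor q) \land (\lnot q \lor r)
= (r \land \lnot q) \lor (r \land r) \lor (\lnot p \land \lnot q) \lor (\lnot p \land r) \lor (q \land \lnot q) \lor (q \land r)   — distribute \land over \lor
= r \lor (\lnot p \land \lnot q)   — simplify

r \lor (\lnot p \land \lnot q)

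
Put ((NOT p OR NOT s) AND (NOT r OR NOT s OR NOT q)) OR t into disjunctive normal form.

(NOT p AND NOT r) OR (NOT p AND NOT q) OR NOT s OR t

((NOT p OR NOT s) AND (NOT r OR NOT s OR NOT q)) OR t
≡ (NOT p AND NOT r) OR (NOT p AND NOT s) OR (NOT p AND NOT q) OR (NOT s AND NOT r) OR (NOT s AND NOT s) OR (NOT s AND NOT q) OR t   (distribute AND over OR)
≡ (NOT p AND NOT r) OR (NOT p AND NOT q) OR NOT s OR t   (simplify)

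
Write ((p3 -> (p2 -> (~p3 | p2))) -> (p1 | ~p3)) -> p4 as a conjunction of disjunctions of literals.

((p3 -> (p2 -> (~p3 | p2))) -> (p1 | ~p3)) -> p4
= ~((p3 -> (p2 -> (~p3 | p2))) -> (p1 | ~p3)) | p4   [eliminate ->]
= ~(~(p3 -> (p2 -> (~p3 | p2))) | p1 | ~p3) | p4   [eliminate ->]
= ~(~(~p3 | (p2 -> (~p3 | p2))) | p1 | ~p3) | p4   [eliminate ->]
= ~(~(~p3 | ~p2 | ~p3 | p2) | p1 | ~p3) | p4   [eliminate ->]
= (~~(~p3 | ~p2 | ~p3 | p2) & ~p1 & ~~p3) | p4   [De Morgan]
= ((~p3 | ~p2 | ~p3 | p2) & ~p1 & ~~p3) | p4   [double negation]
= ((~p3 | ~p2 | ~p3 | p2) & ~p1 & p3) | p4   [double negation]
= (~p3 | ~p2 | ~p3 | p2 | p4) & (~p1 | p4) & (p3 | p4)   [distribute | over &]
= (~p1 | p4) & (p3 | p4)   [simplify]

(~p1 | p4) & (p3 | p4)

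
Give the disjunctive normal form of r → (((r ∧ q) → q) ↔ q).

¬r ∨ q

r → (((r ∧ q) → q) ↔ q)
= ¬r ∨ (((r ∧ q) → q) ↔ q)   [eliminate →]
= ¬r ∨ ((((r ∧ q) → q) → q) ∧ (q → ((r ∧ q) → q)))   [eliminate ↔]
= ¬r ∨ ((¬((r ∧ q) → q) ∨ q) ∧ (q → ((r ∧ q) → q)))   [eliminate →]
= ¬r ∨ ((¬(¬(r ∧ q) ∨ q) ∨ q) ∧ (q → ((r ∧ q) → q)))   [eliminate →]
= ¬r ∨ ((¬(¬(r ∧ q) ∨ q) ∨ q) ∧ (¬q ∨ ((r ∧ q) → q)))   [eliminate →]
= ¬r ∨ ((¬(¬(r ∧ q) ∨ q) ∨ q) ∧ (¬q ∨ ¬(r ∧ q) ∨ q))   [eliminate →]
= ¬r ∨ (((¬¬(r ∧ q) ∧ ¬q) ∨ q) ∧ (¬q ∨ ¬(r ∧ q) ∨ q))   [De Morgan]
= ¬r ∨ (((r ∧ q ∧ ¬q) ∨ q) ∧ (¬q ∨ ¬(r ∧ q) ∨ q))   [double negation]
= ¬r ∨ (((r ∧ q ∧ ¬q) ∨ q) ∧ (¬q ∨ ¬r ∨ ¬q ∨ q))   [De Morgan]
= ¬r ∨ (r ∧ q ∧ ¬q ∧ ¬q) ∨ (r ∧ q ∧ ¬q ∧ ¬r) ∨ (r ∧ q ∧ ¬q ∧ ¬q) ∨ (r ∧ q ∧ ¬q ∧ q) ∨ (q ∧ ¬q) ∨ (q ∧ ¬r) ∨ (q ∧ ¬q) ∨ (q ∧ q)   [distribute ∧ over ∨]
= ¬r ∨ q   [simplify]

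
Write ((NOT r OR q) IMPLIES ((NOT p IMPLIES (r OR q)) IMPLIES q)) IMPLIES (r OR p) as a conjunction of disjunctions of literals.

((NOT r OR q) IMPLIES ((NOT p IMPLIES (r OR q)) IMPLIES q)) IMPLIES (r OR p)
≡ NOT ((NOT r OR q) IMPLIES ((NOT p IMPLIES (r OR q)) IMPLIES q)) OR r OR p   — eliminate IMPLIES
≡ NOT (NOT (NOT r OR q) OR ((NOT p IMPLIES (r OR q)) IMPLIES q)) OR r OR p   — eliminate IMPLIES
≡ NOT (NOT (NOT r OR q) OR NOT (NOT p IMPLIES (r OR q)) OR q) OR r OR p   — eliminate IMPLIES
≡ NOT (NOT (NOT r OR q) OR NOT (NOT NOT p OR r OR q) OR q) OR r OR p   — eliminate IMPLIES
≡ (NOT NOT (NOT r OR q) AND NOT NOT (NOT NOT p OR r OR q) AND NOT q) OR r OR p   — De Morgan
≡ ((NOT r OR q) AND NOT NOT (NOT NOT p OR r OR q) AND NOT q) OR r OR p   — double negation
≡ ((NOT r OR q) AND (NOT NOT p OR r OR q) AND NOT q) OR r OR p   — double negation
≡ ((NOT r OR q) AND (p OR r OR q) AND NOT q) OR r OR p   — double negation
≡ (NOT r OR q OR r OR p) AND (p OR r OR q OR r OR p) AND (NOT q OR r OR p)   — distribute OR over AND
≡ (p OR r OR q) AND (NOT q OR r OR p)   — simplify

(p OR r OR q) AND (NOT q OR r OR p)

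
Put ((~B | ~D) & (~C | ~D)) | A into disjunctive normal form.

(~B & ~C) | ~D | A

((~B | ~D) & (~C | ~D)) | A
≡ (~B & ~C) | (~B & ~D) | (~D & ~C) | (~D & ~D) | A   — distribute & over |
≡ (~B & ~C) | ~D | A   — simplify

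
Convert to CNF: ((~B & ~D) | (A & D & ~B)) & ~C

~B & (~D | A) & ~C

((~B & ~D) | (A & D & ~B)) & ~C
⇔ (~B | A) & (~B | D) & (~B | ~B) & (~D | A) & (~D | D) & (~D | ~B) & ~C   [distribute | over &]
⇔ ~B & (~D | A) & ~C   [simplify]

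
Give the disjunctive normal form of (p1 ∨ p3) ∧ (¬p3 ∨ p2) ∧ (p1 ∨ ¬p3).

p1 ∧ ¬p3 ∨ p1 ∧ p2

(p1 ∨ p3) ∧ (¬p3 ∨ p2) ∧ (p1 ∨ ¬p3)
⇔ p1 ∧ ¬p3 ∧ p1 ∨ p1 ∧ ¬p3 ∧ ¬p3 ∨ p1 ∧ p2 ∧ p1 ∨ p1 ∧ p2 ∧ ¬p3 ∨ p3 ∧ ¬p3 ∧ p1 ∨ p3 ∧ ¬p3 ∧ ¬p3 ∨ p3 ∧ p2 ∧ p1 ∨ p3 ∧ p2 ∧ ¬p3   (distribute ∧ over ∨)
⇔ p1 ∧ ¬p3 ∨ p1 ∧ p2   (simplify)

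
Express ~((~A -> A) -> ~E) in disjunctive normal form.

A & E

~((~A -> A) -> ~E)
≡ ~(~(~A -> A) | ~E)   (eliminate ->)
≡ ~(~(~~A | A) | ~E)   (eliminate ->)
≡ ~~(~~A | A) & ~~E   (De Morgan)
≡ (~~A | A) & ~~E   (double negation)
≡ (A | A) & ~~E   (double negation)
≡ (A | A) & E   (double negation)
≡ (A & E) | (A & E)   (distribute & over |)
≡ A & E   (simplify)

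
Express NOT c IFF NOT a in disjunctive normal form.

(c AND a) OR (NOT a AND NOT c)

NOT c IFF NOT a
≡ (NOT c IMPLIES NOT a) AND (NOT a IMPLIES NOT c)   [eliminate IFF]
≡ (NOT NOT c OR NOT a) AND (NOT a IMPLIES NOT c)   [eliminate IMPLIES]
≡ (NOT NOT c OR NOT a) AND (NOT NOT a OR NOT c)   [eliminate IMPLIES]
≡ (c OR NOT a) AND (NOT NOT a OR NOT c)   [double negation]
≡ (c OR NOT a) AND (a OR NOT c)   [double negation]
≡ (c AND a) OR (c AND NOT c) OR (NOT a AND a) OR (NOT a AND NOT c)   [distribute AND over OR]
≡ (c AND a) OR (NOT a AND NOT c)   [simplify]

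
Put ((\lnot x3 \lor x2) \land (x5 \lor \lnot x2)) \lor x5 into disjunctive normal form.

(\lnot x3 \land \lnot x2) \lor x5

((\lnot x3 \lor x2) \land (x5 \lor \lnot x2)) \lor x5
⇔ (\lnot x3 \land x5) \lor (\lnot x3 \land \lnot x2) \lor (x2 \land x5) \lor (x2 \land \lnot x2) \lor x5   [distribute \land over \lor]
⇔ (\lnot x3 \land \lnot x2) \lor x5   [simplify]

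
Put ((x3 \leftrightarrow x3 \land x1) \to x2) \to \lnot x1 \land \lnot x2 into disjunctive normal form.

\lnot x3 \land \lnot x2 \lor x3 \land x1 \land \lnot x2 \lor \lnot x1 \land \lnot x2

((x3 \leftrightarrow x3 \land x1) \to x2) \to \lnot x1 \land \lnot x2
≡ \lnot ((x3 \leftrightarrow x3 \land x1) \to x2) \lor \lnot x1 \land \lnot x2
≡ \lnot (\lnot (x3 \leftrightarrow x3 \land x1) \lor x2) \lor \lnot x1 \land \lnot x2
≡ \lnot (\lnot ((x3 \to x3 \land x1) \land (x3 \land x1 \to x3)) \lor x2) \lor \lnot x1 \land \lnot x2
≡ \lnot (\lnot ((\lnot x3 \lor x3 \land x1) \land (x3 \land x1 \to x3)) \lor x2) \lor \lnot x1 \land \lnot x2
≡ \lnot (\lnot ((\lnot x3 \lor x3 \land x1) \land (\lnot (x3 \land x1) \lor x3)) \lor x2) \lor \lnot x1 \land \lnot x2
≡ \lnot \lnot ((\lnot x3 \lor x3 \land x1) \land (\lnot (x3 \land x1) \lor x3)) \land \lnot x2 \lor \lnot x1 \land \lnot x2
≡ (\lnot x3 \lor x3 \land x1) \land (\lnot (x3 \land x1) \lor x3) \land \lnot x2 \lor \lnot x1 \land \lnot x2
≡ (\lnot x3 \lor x3 \land x1) \land (\lnot x3 \lor \lnot x1 \lor x3) \land \lnot x2 \lor \lnot x1 \land \lnot x2
≡ \lnot x3 \land \lnot x3 \land \lnot x2 \lor \lnot x3 \land \lnot x1 \land \lnot x2 \lor \lnot x3 \land x3 \land \lnot x2 \lor x3 \land x1 \land \lnot x3 \land \lnot x2 \lor x3 \land x1 \land \lnot x1 \land \lnot x2 \lor x3 \land x1 \land x3 \land \lnot x2 \lor \lnot x1 \land \lnot x2
≡ \lnot x3 \land \lnot x2 \lor x3 \land x1 \land \lnot x2 \lor \lnot x1 \land \lnot x2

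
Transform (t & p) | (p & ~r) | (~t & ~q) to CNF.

(t | ~r | ~q) & (p | ~t) & (p | ~q)

(t & p) | (p & ~r) | (~t & ~q)
⇔ (t | p | ~t) & (t | p | ~q) & (t | ~r | ~t) & (t | ~r | ~q) & (p | p | ~t) & (p | p | ~q) & (p | ~r | ~t) & (p | ~r | ~q)   [distribute | over &]
⇔ (t | ~r | ~q) & (p | ~t) & (p | ~q)   [simplify]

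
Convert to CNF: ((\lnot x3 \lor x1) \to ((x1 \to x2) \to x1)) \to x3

((\lnot x3 \lor x1) \to ((x1 \to x2) \to x1)) \to x3
⇔ \lnot ((\lnot x3 \lor x1) \to ((x1 \to x2) \to x1)) \lor x3   (eliminate \to)
⇔ \lnot (\lnot (\lnot x3 \lor x1) \lor ((x1 \to x2) \to x1)) \lor x3   (eliminate \to)
⇔ \lnot (\lnot (\lnot x3 \lor x1) \lor \lnot (x1 \to x2) \lor x1) \lor x3   (eliminate \to)
⇔ \lnot (\lnot (\lnot x3 \lor x1) \lor \lnot (\lnot x1 \lor x2) \lor x1) \lor x3   (eliminate \to)
⇔ (\lnot \lnot (\lnot x3 \lor x1) \land \lnot \lnot (\lnot x1 \lor x2) \land \lnot x1) \lor x3   (De Morgan)
⇔ ((\lnot x3 \lor x1) \land \lnot \lnot (\lnot x1 \lor x2) \land \lnot x1) \lor x3   (double negation)
⇔ ((\lnot x3 \lor x1) \land (\lnot x1 \lor x2) \land \lnot x1) \lor x3   (double negation)
⇔ (\lnot x3 \lor x1 \lor x3) \land (\lnot x1 \lor x2 \lor x3) \land (\lnot x1 \lor x3)   (distribute \lor over \land)
⇔ \lnot x1 \lor x3   (simplify)

\lnot x1 \lor x3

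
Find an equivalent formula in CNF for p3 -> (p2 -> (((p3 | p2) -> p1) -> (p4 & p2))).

p3 -> (p2 -> (((p3 | p2) -> p1) -> (p4 & p2)))
⇔ ~p3 | (p2 -> (((p3 | p2) -> p1) -> (p4 & p2)))   [eliminate ->]
⇔ ~p3 | ~p2 | (((p3 | p2) -> p1) -> (p4 & p2))   [eliminate ->]
⇔ ~p3 | ~p2 | ~((p3 | p2) -> p1) | (p4 & p2)   [eliminate ->]
⇔ ~p3 | ~p2 | ~(~(p3 | p2) | p1) | (p4 & p2)   [eliminate ->]
⇔ ~p3 | ~p2 | (~~(p3 | p2) & ~p1) | (p4 & p2)   [De Morgan]
⇔ ~p3 | ~p2 | ((p3 | p2) & ~p1) | (p4 & p2)   [double negation]
⇔ (~p3 | ~p2 | p3 | p2 | p4) & (~p3 | ~p2 | p3 | p2 | p2) & (~p3 | ~p2 | ~p1 | p4) & (~p3 | ~p2 | ~p1 | p2)   [distribute | over &]
⇔ ~p3 | ~p2 | ~p1 | p4   [simplify]

~p3 | ~p2 | ~p1 | p4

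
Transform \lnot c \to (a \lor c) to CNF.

c \lor a

\lnot c \to (a \lor c)
≡ \lnot \lnot c \lor a \lor c
≡ c \lor a \lor c
≡ c \lor a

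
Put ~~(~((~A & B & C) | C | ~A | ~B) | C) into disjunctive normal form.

~~(~((~A & B & C) | C | ~A | ~B) | C)
= ~((~A & B & C) | C | ~A | ~B) | C
= (~(~A & B & C) & ~C & ~~A & ~~B) | C
= ((~~A | ~B | ~C) & ~C & ~~A & ~~B) | C
= ((A | ~B | ~C) & ~C & ~~A & ~~B) | C
= ((A | ~B | ~C) & ~C & A & ~~B) | C
= ((A | ~B | ~C) & ~C & A & B) | C
= (A & ~C & A & B) | (~B & ~C & A & B) | (~C & ~C & A & B) | C
= (A & ~C & B) | C

(A & ~C & B) | C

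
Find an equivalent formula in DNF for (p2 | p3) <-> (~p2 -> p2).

(p2 | p3) <-> (~p2 -> p2)
⇔ ((p2 | p3) -> (~p2 -> p2)) & ((~p2 -> p2) -> (p2 | p3))   [eliminate <->]
⇔ (~(p2 | p3) | (~p2 -> p2)) & ((~p2 -> p2) -> (p2 | p3))   [eliminate ->]
⇔ (~(p2 | p3) | ~~p2 | p2) & ((~p2 -> p2) -> (p2 | p3))   [eliminate ->]
⇔ (~(p2 | p3) | ~~p2 | p2) & (~(~p2 -> p2) | p2 | p3)   [eliminate ->]
⇔ (~(p2 | p3) | ~~p2 | p2) & (~(~~p2 | p2) | p2 | p3)   [eliminate ->]
⇔ ((~p2 & ~p3) | ~~p2 | p2) & (~(~~p2 | p2) | p2 | p3)   [De Morgan]
⇔ ((~p2 & ~p3) | p2 | p2) & (~(~~p2 | p2) | p2 | p3)   [double negation]
⇔ ((~p2 & ~p3) | p2 | p2) & ((~~~p2 & ~p2) | p2 | p3)   [De Morgan]
⇔ ((~p2 & ~p3) | p2 | p2) & ((~p2 & ~p2) | p2 | p3)   [double negation]
⇔ (~p2 & ~p3 & ~p2 & ~p2) | (~p2 & ~p3 & p2) | (~p2 & ~p3 & p3) | (p2 & ~p2 & ~p2) | (p2 & p2) | (p2 & p3) | (p2 & ~p2 & ~p2) | (p2 & p2) | (p2 & p3)   [distribute & over |]
⇔ (~p2 & ~p3) | p2   [simplify]

(~p2 & ~p3) | p2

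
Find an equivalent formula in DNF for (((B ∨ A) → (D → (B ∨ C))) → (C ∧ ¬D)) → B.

(((B ∨ A) → (D → (B ∨ C))) → (C ∧ ¬D)) → B
⇔ ¬(((B ∨ A) → (D → (B ∨ C))) → (C ∧ ¬D)) ∨ B   [eliminate →]
⇔ ¬(¬((B ∨ A) → (D → (B ∨ C))) ∨ (C ∧ ¬D)) ∨ B   [eliminate →]
⇔ ¬(¬(¬(B ∨ A) ∨ (D → (B ∨ C))) ∨ (C ∧ ¬D)) ∨ B   [eliminate →]
⇔ ¬(¬(¬(B ∨ A) ∨ ¬D ∨ B ∨ C) ∨ (C ∧ ¬D)) ∨ B   [eliminate →]
⇔ (¬¬(¬(B ∨ A) ∨ ¬D ∨ B ∨ C) ∧ ¬(C ∧ ¬D)) ∨ B   [De Morgan]
⇔ ((¬(B ∨ A) ∨ ¬D ∨ B ∨ C) ∧ ¬(C ∧ ¬D)) ∨ B   [double negation]
⇔ (((¬B ∧ ¬A) ∨ ¬D ∨ B ∨ C) ∧ ¬(C ∧ ¬D)) ∨ B   [De Morgan]
⇔ (((¬B ∧ ¬A) ∨ ¬D ∨ B ∨ C) ∧ (¬C ∨ ¬¬D)) ∨ B   [De Morgan]
⇔ (((¬B ∧ ¬A) ∨ ¬D ∨ B ∨ C) ∧ (¬C ∨ D)) ∨ B   [double negation]
⇔ (¬B ∧ ¬A ∧ ¬C) ∨ (¬B ∧ ¬A ∧ D) ∨ (¬D ∧ ¬C) ∨ (¬D ∧ D) ∨ (B ∧ ¬C) ∨ (B ∧ D) ∨ (C ∧ ¬C) ∨ (C ∧ D) ∨ B   [distribute ∧ over ∨]
⇔ (¬B ∧ ¬A ∧ ¬C) ∨ (¬B ∧ ¬A ∧ D) ∨ (¬D ∧ ¬C) ∨ (C ∧ D) ∨ B   [simplify]

(¬B ∧ ¬A ∧ ¬C) ∨ (¬B ∧ ¬A ∧ D) ∨ (¬D ∧ ¬C) ∨ (C ∧ D) ∨ B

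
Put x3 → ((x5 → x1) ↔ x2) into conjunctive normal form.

x3 → ((x5 → x1) ↔ x2)
≡ ¬x3 ∨ ((x5 → x1) ↔ x2)   — eliminate →
≡ ¬x3 ∨ (((x5 → x1) → x2) ∧ (x2 → (x5 → x1)))   — eliminate ↔
≡ ¬x3 ∨ ((¬(x5 → x1) ∨ x2) ∧ (x2 → (x5 → x1)))   — eliminate →
≡ ¬x3 ∨ ((¬(¬x5 ∨ x1) ∨ x2) ∧ (x2 → (x5 → x1)))   — eliminate →
≡ ¬x3 ∨ ((¬(¬x5 ∨ x1) ∨ x2) ∧ (¬x2 ∨ (x5 → x1)))   — eliminate →
≡ ¬x3 ∨ ((¬(¬x5 ∨ x1) ∨ x2) ∧ (¬x2 ∨ ¬x5 ∨ x1))   — eliminate →
≡ ¬x3 ∨ (((¬¬x5 ∧ ¬x1) ∨ x2) ∧ (¬x2 ∨ ¬x5 ∨ x1))   — De Morgan
≡ ¬x3 ∨ (((x5 ∧ ¬x1) ∨ x2) ∧ (¬x2 ∨ ¬x5 ∨ x1))   — double negation
≡ (¬x3 ∨ x5 ∨ x2) ∧ (¬x3 ∨ ¬x1 ∨ x2) ∧ (¬x3 ∨ ¬x2 ∨ ¬x5 ∨ x1)   — distribute ∨ over ∧

(¬x3 ∨ x5 ∨ x2) ∧ (¬x3 ∨ ¬x1 ∨ x2) ∧ (¬x3 ∨ ¬x2 ∨ ¬x5 ∨ x1)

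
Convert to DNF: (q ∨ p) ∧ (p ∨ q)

q ∨ p

(q ∨ p) ∧ (p ∨ q)
= (q ∧ p) ∨ (q ∧ q) ∨ (p ∧ p) ∨ (p ∧ q)   [distribute ∧ over ∨]
= q ∨ p   [simplify]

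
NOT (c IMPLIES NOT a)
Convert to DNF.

NOT (c IMPLIES NOT a)
⇔ NOT (NOT c OR NOT a)
⇔ NOT NOT c AND NOT NOT a
⇔ c AND NOT NOT a
⇔ c AND a

c AND a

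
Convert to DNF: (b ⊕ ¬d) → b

(¬b ∧ d) ∨ b

(b ⊕ ¬d) → b
⇔ ¬(b ⊕ ¬d) ∨ b   — eliminate →
⇔ ¬((b ∧ ¬¬d) ∨ (¬b ∧ ¬d)) ∨ b   — expand ⊕
⇔ (¬(b ∧ ¬¬d) ∧ ¬(¬b ∧ ¬d)) ∨ b   — De Morgan
⇔ ((¬b ∨ ¬¬¬d) ∧ ¬(¬b ∧ ¬d)) ∨ b   — De Morgan
⇔ ((¬b ∨ ¬d) ∧ ¬(¬b ∧ ¬d)) ∨ b   — double negation
⇔ ((¬b ∨ ¬d) ∧ (¬¬b ∨ ¬¬d)) ∨ b   — De Morgan
⇔ ((¬b ∨ ¬d) ∧ (b ∨ ¬¬d)) ∨ b   — double negation
⇔ ((¬b ∨ ¬d) ∧ (b ∨ d)) ∨ b   — double negation
⇔ (¬b ∧ b) ∨ (¬b ∧ d) ∨ (¬d ∧ b) ∨ (¬d ∧ d) ∨ b   — distribute ∧ over ∨
⇔ (¬b ∧ d) ∨ b   — simplify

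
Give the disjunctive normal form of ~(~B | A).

B & ~A

~(~B | A)
≡ ~~B & ~A   (De Morgan)
≡ B & ~A   (double negation)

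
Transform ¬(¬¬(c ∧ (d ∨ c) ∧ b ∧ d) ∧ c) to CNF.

¬c ∨ ¬d ∨ ¬b

¬(¬¬(c ∧ (d ∨ c) ∧ b ∧ d) ∧ c)
= ¬¬¬(c ∧ (d ∨ c) ∧ b ∧ d) ∨ ¬c   [De Morgan]
= ¬(c ∧ (d ∨ c) ∧ b ∧ d) ∨ ¬c   [double negation]
= ¬c ∨ ¬(d ∨ c) ∨ ¬b ∨ ¬d ∨ ¬c   [De Morgan]
= ¬c ∨ (¬d ∧ ¬c) ∨ ¬b ∨ ¬d ∨ ¬c   [De Morgan]
= (¬c ∨ ¬d ∨ ¬b ∨ ¬d ∨ ¬c) ∧ (¬c ∨ ¬c ∨ ¬b ∨ ¬d ∨ ¬c)   [distribute ∨ over ∧]
= ¬c ∨ ¬d ∨ ¬b   [simplify]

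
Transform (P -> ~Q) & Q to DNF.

~P & Q

(P -> ~Q) & Q
≡ (~P | ~Q) & Q   — eliminate ->
≡ (~P & Q) | (~Q & Q)   — distribute & over |
≡ ~P & Q   — simplify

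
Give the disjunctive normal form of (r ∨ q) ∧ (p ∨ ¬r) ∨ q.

r ∧ p ∨ q

(r ∨ q) ∧ (p ∨ ¬r) ∨ q
≡ r ∧ p ∨ r ∧ ¬r ∨ q ∧ p ∨ q ∧ ¬r ∨ q
≡ r ∧ p ∨ q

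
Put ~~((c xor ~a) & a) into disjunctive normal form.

c & a

~~((c xor ~a) & a)
= ~~(((c & ~~a) | (~c & ~a)) & a)   — expand xor
= ((c & ~~a) | (~c & ~a)) & a   — double negation
= ((c & a) | (~c & ~a)) & a   — double negation
= (c & a & a) | (~c & ~a & a)   — distribute & over |
= c & a   — simplify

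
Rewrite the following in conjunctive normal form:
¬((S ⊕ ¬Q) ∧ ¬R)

¬((S ⊕ ¬Q) ∧ ¬R)
≡ ¬((S ∨ ¬Q) ∧ ¬(S ∧ ¬Q) ∧ ¬R)   — expand ⊕
≡ ¬(S ∨ ¬Q) ∨ ¬¬(S ∧ ¬Q) ∨ ¬¬R   — De Morgan
≡ (¬S ∧ ¬¬Q) ∨ ¬¬(S ∧ ¬Q) ∨ ¬¬R   — De Morgan
≡ (¬S ∧ Q) ∨ ¬¬(S ∧ ¬Q) ∨ ¬¬R   — double negation
≡ (¬S ∧ Q) ∨ (S ∧ ¬Q) ∨ ¬¬R   — double negation
≡ (¬S ∧ Q) ∨ (S ∧ ¬Q) ∨ R   — double negation
≡ (¬S ∨ S ∨ R) ∧ (¬S ∨ ¬Q ∨ R) ∧ (Q ∨ S ∨ R) ∧ (Q ∨ ¬Q ∨ R)   — distribute ∨ over ∧
≡ (¬S ∨ ¬Q ∨ R) ∧ (Q ∨ S ∨ R)   — simplify

(¬S ∨ ¬Q ∨ R) ∧ (Q ∨ S ∨ R)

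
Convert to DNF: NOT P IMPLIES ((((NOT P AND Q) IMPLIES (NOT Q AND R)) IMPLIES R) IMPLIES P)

P OR (NOT Q AND NOT R)

NOT P IMPLIES ((((NOT P AND Q) IMPLIES (NOT Q AND R)) IMPLIES R) IMPLIES P)
≡ NOT NOT P OR ((((NOT P AND Q) IMPLIES (NOT Q AND R)) IMPLIES R) IMPLIES P)   — eliminate IMPLIES
≡ NOT NOT P OR NOT (((NOT P AND Q) IMPLIES (NOT Q AND R)) IMPLIES R) OR P   — eliminate IMPLIES
≡ NOT NOT P OR NOT (NOT ((NOT P AND Q) IMPLIES (NOT Q AND R)) OR R) OR P   — eliminate IMPLIES
≡ NOT NOT P OR NOT (NOT (NOT (NOT P AND Q) OR (NOT Q AND R)) OR R) OR P   — eliminate IMPLIES
≡ P OR NOT (NOT (NOT (NOT P AND Q) OR (NOT Q AND R)) OR R) OR P   — double negation
≡ P OR (NOT NOT (NOT (NOT P AND Q) OR (NOT Q AND R)) AND NOT R) OR P   — De Morgan
≡ P OR ((NOT (NOT P AND Q) OR (NOT Q AND R)) AND NOT R) OR P   — double negation
≡ P OR ((NOT NOT P OR NOT Q OR (NOT Q AND R)) AND NOT R) OR P   — De Morgan
≡ P OR ((P OR NOT Q OR (NOT Q AND R)) AND NOT R) OR P   — double negation
≡ P OR (P AND NOT R) OR (NOT Q AND NOT R) OR (NOT Q AND R AND NOT R) OR P   — distribute AND over OR
≡ P OR (NOT Q AND NOT R)   — simplify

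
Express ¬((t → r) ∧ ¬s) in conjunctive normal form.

¬((t → r) ∧ ¬s)
≡ ¬((¬t ∨ r) ∧ ¬s)   [eliminate →]
≡ ¬(¬t ∨ r) ∨ ¬¬s   [De Morgan]
≡ ¬¬t ∧ ¬r ∨ ¬¬s   [De Morgan]
≡ t ∧ ¬r ∨ ¬¬s   [double negation]
≡ t ∧ ¬r ∨ s   [double negation]
≡ (t ∨ s) ∧ (¬r ∨ s)   [distribute ∨ over ∧]

(t ∨ s) ∧ (¬r ∨ s)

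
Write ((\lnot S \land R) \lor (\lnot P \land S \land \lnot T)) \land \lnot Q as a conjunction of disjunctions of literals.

(\lnot S \lor \lnot P) \land (\lnot S \lor \lnot T) \land (R \lor \lnot P) \land (R \lor S) \land (R \lor \lnot T) \land \lnot Q

((\lnot S \land R) \lor (\lnot P \land S \land \lnot T)) \land \lnot Q
⇔ (\lnot S \lor \lnot P) \land (\lnot S \lor S) \land (\lnot S \lor \lnot T) \land (R \lor \lnot P) \land (R \lor S) \land (R \lor \lnot T) \land \lnot Q   — distribute \lor over \land
⇔ (\lnot S \lor \lnot P) \land (\lnot S \lor \lnot T) \land (R \lor \lnot P) \land (R \lor S) \land (R \lor \lnot T) \land \lnot Q   — simplify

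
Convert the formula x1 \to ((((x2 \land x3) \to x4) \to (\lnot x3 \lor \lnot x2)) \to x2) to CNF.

x1 \to ((((x2 \land x3) \to x4) \to (\lnot x3 \lor \lnot x2)) \to x2)
≡ \lnot x1 \lor ((((x2 \land x3) \to x4) \to (\lnot x3 \lor \lnot x2)) \to x2)   (eliminate \to)
≡ \lnot x1 \lor \lnot (((x2 \land x3) \to x4) \to (\lnot x3 \lor \lnot x2)) \lor x2   (eliminate \to)
≡ \lnot x1 \lor \lnot (\lnot ((x2 \land x3) \to x4) \lor \lnot x3 \lor \lnot x2) \lor x2   (eliminate \to)
≡ \lnot x1 \lor \lnot (\lnot (\lnot (x2 \land x3) \lor x4) \lor \lnot x3 \lor \lnot x2) \lor x2   (eliminate \to)
≡ \lnot x1 \lor (\lnot \lnot (\lnot (x2 \land x3) \lor x4) \land \lnot \lnot x3 \land \lnot \lnot x2) \lor x2   (De Morgan)
≡ \lnot x1 \lor ((\lnot (x2 \land x3) \lor x4) \land \lnot \lnot x3 \land \lnot \lnot x2) \lor x2   (double negation)
≡ \lnot x1 \lor ((\lnot x2 \lor \lnot x3 \lor x4) \land \lnot \lnot x3 \land \lnot \lnot x2) \lor x2   (De Morgan)
≡ \lnot x1 \lor ((\lnot x2 \lor \lnot x3 \lor x4) \land x3 \land \lnot \lnot x2) \lor x2   (double negation)
≡ \lnot x1 \lor ((\lnot x2 \lor \lnot x3 \lor x4) \land x3 \land x2) \lor x2   (double negation)
≡ (\lnot x1 \lor \lnot x2 \lor \lnot x3 \lor x4 \lor x2) \land (\lnot x1 \lor x3 \lor x2) \land (\lnot x1 \lor x2 \lor x2)   (distribute \lor over \land)
≡ \lnot x1 \lor x2   (simplify)

\lnot x1 \lor x2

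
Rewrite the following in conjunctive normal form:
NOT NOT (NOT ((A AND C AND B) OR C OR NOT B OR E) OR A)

(NOT C OR A) AND (B OR A) AND (NOT E OR A)

NOT NOT (NOT ((A AND C AND B) OR C OR NOT B OR E) OR A)
≡ NOT ((A AND C AND B) OR C OR NOT B OR E) OR A   [double negation]
≡ (NOT (A AND C AND B) AND NOT C AND NOT NOT B AND NOT E) OR A   [De Morgan]
≡ ((NOT A OR NOT C OR NOT B) AND NOT C AND NOT NOT B AND NOT E) OR A   [De Morgan]
≡ ((NOT A OR NOT C OR NOT B) AND NOT C AND B AND NOT E) OR A   [double negation]
≡ (NOT A OR NOT C OR NOT B OR A) AND (NOT C OR A) AND (B OR A) AND (NOT E OR A)   [distribute OR over AND]
≡ (NOT C OR A) AND (B OR A) AND (NOT E OR A)   [simplify]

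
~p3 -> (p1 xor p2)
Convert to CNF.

~p3 -> (p1 xor p2)
≡ ~~p3 | (p1 xor p2)   — eliminate ->
≡ ~~p3 | ((p1 | p2) & ~(p1 & p2))   — expand xor
≡ p3 | ((p1 | p2) & ~(p1 & p2))   — double negation
≡ p3 | ((p1 | p2) & (~p1 | ~p2))   — De Morgan
≡ (p3 | p1 | p2) & (p3 | ~p1 | ~p2)   — distribute | over &

(p3 | p1 | p2) & (p3 | ~p1 | ~p2)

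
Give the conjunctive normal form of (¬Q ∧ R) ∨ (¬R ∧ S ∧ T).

(¬Q ∨ ¬R) ∧ (¬Q ∨ S) ∧ (¬Q ∨ T) ∧ (R ∨ S) ∧ (R ∨ T)

(¬Q ∧ R) ∨ (¬R ∧ S ∧ T)
⇔ (¬Q ∨ ¬R) ∧ (¬Q ∨ S) ∧ (¬Q ∨ T) ∧ (R ∨ ¬R) ∧ (R ∨ S) ∧ (R ∨ T)   — distribute ∨ over ∧
⇔ (¬Q ∨ ¬R) ∧ (¬Q ∨ S) ∧ (¬Q ∨ T) ∧ (R ∨ S) ∧ (R ∨ T)   — simplify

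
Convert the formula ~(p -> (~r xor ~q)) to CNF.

p & (r | ~q) & (q | ~r)

~(p -> (~r xor ~q))
= ~(~p | (~r xor ~q))   [eliminate ->]
= ~(~p | ((~r | ~q) & ~(~r & ~q)))   [expand xor]
= ~~p & ~((~r | ~q) & ~(~r & ~q))   [De Morgan]
= p & ~((~r | ~q) & ~(~r & ~q))   [double negation]
= p & (~(~r | ~q) | ~~(~r & ~q))   [De Morgan]
= p & ((~~r & ~~q) | ~~(~r & ~q))   [De Morgan]
= p & ((r & ~~q) | ~~(~r & ~q))   [double negation]
= p & ((r & q) | ~~(~r & ~q))   [double negation]
= p & ((r & q) | (~r & ~q))   [double negation]
= p & (r | ~r) & (r | ~q) & (q | ~r) & (q | ~q)   [distribute | over &]
= p & (r | ~q) & (q | ~r)   [simplify]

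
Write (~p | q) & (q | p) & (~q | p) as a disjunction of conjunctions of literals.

(~p | q) & (q | p) & (~q | p)
≡ (~p & q & ~q) | (~p & q & p) | (~p & p & ~q) | (~p & p & p) | (q & q & ~q) | (q & q & p) | (q & p & ~q) | (q & p & p)   (distribute & over |)
≡ q & p   (simplify)

q & p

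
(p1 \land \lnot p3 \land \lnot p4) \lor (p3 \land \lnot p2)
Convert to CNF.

(p1 \lor p3) \land (p1 \lor \lnot p2) \land (\lnot p3 \lor \lnot p2) \land (\lnot p4 \lor p3) \land (\lnot p4 \lor \lnot p2)

(p1 \land \lnot p3 \land \lnot p4) \lor (p3 \land \lnot p2)
⇔ (p1 \lor p3) \land (p1 \lor \lnot p2) \land (\lnot p3 \lor p3) \land (\lnot p3 \lor \lnot p2) \land (\lnot p4 \lor p3) \land (\lnot p4 \lor \lnot p2)   [distribute \lor over \land]
⇔ (p1 \lor p3) \land (p1 \lor \lnot p2) \land (\lnot p3 \lor \lnot p2) \land (\lnot p4 \lor p3) \land (\lnot p4 \lor \lnot p2)   [simplify]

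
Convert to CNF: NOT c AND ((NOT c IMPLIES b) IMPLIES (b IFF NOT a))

NOT c AND ((NOT c IMPLIES b) IMPLIES (b IFF NOT a))
≡ NOT c AND (NOT (NOT c IMPLIES b) OR (b IFF NOT a))
≡ NOT c AND (NOT (NOT NOT c OR b) OR (b IFF NOT a))
≡ NOT c AND (NOT (NOT NOT c OR b) OR ((b IMPLIES NOT a) AND (NOT a IMPLIES b)))
≡ NOT c AND (NOT (NOT NOT c OR b) OR ((NOT b OR NOT a) AND (NOT a IMPLIES b)))
≡ NOT c AND (NOT (NOT NOT c OR b) OR ((NOT b OR NOT a) AND (NOT NOT a OR b)))
≡ NOT c AND ((NOT NOT NOT c AND NOT b) OR ((NOT b OR NOT a) AND (NOT NOT a OR b)))
≡ NOT c AND ((NOT c AND NOT b) OR ((NOT b OR NOT a) AND (NOT NOT a OR b)))
≡ NOT c AND ((NOT c AND NOT b) OR ((NOT b OR NOT a) AND (a OR b)))
≡ NOT c AND (NOT c OR NOT b OR NOT a) AND (NOT c OR a OR b) AND (NOT b OR NOT b OR NOT a) AND (NOT b OR a OR b)
≡ NOT c AND (NOT b OR NOT a)

NOT c AND (NOT b OR NOT a)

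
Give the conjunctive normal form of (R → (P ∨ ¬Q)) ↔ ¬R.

(R → (P ∨ ¬Q)) ↔ ¬R
≡ ((R → (P ∨ ¬Q)) → ¬R) ∧ (¬R → (R → (P ∨ ¬Q)))   [eliminate ↔]
≡ (¬(R → (P ∨ ¬Q)) ∨ ¬R) ∧ (¬R → (R → (P ∨ ¬Q)))   [eliminate →]
≡ (¬(¬R ∨ P ∨ ¬Q) ∨ ¬R) ∧ (¬R → (R → (P ∨ ¬Q)))   [eliminate →]
≡ (¬(¬R ∨ P ∨ ¬Q) ∨ ¬R) ∧ (¬¬R ∨ (R → (P ∨ ¬Q)))   [eliminate →]
≡ (¬(¬R ∨ P ∨ ¬Q) ∨ ¬R) ∧ (¬¬R ∨ ¬R ∨ P ∨ ¬Q)   [eliminate →]
≡ ((¬¬R ∧ ¬P ∧ ¬¬Q) ∨ ¬R) ∧ (¬¬R ∨ ¬R ∨ P ∨ ¬Q)   [De Morgan]
≡ ((R ∧ ¬P ∧ ¬¬Q) ∨ ¬R) ∧ (¬¬R ∨ ¬R ∨ P ∨ ¬Q)   [double negation]
≡ ((R ∧ ¬P ∧ Q) ∨ ¬R) ∧ (¬¬R ∨ ¬R ∨ P ∨ ¬Q)   [double negation]
≡ ((R ∧ ¬P ∧ Q) ∨ ¬R) ∧ (R ∨ ¬R ∨ P ∨ ¬Q)   [double negation]
≡ (R ∨ ¬R) ∧ (¬P ∨ ¬R) ∧ (Q ∨ ¬R) ∧ (R ∨ ¬R ∨ P ∨ ¬Q)   [distribute ∨ over ∧]
≡ (¬P ∨ ¬R) ∧ (Q ∨ ¬R)   [simplify]

(¬P ∨ ¬R) ∧ (Q ∨ ¬R)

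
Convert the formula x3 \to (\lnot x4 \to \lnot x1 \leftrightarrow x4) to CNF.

\lnot x3 \lor x1 \lor x4

x3 \to (\lnot x4 \to \lnot x1 \leftrightarrow x4)
⇔ \lnot x3 \lor (\lnot x4 \to \lnot x1 \leftrightarrow x4)   [eliminate \to]
⇔ \lnot x3 \lor ((\lnot x4 \to \lnot x1) \to x4) \land (x4 \to (\lnot x4 \to \lnot x1))   [eliminate \leftrightarrow]
⇔ \lnot x3 \lor (\lnot (\lnot x4 \to \lnot x1) \lor x4) \land (x4 \to (\lnot x4 \to \lnot x1))   [eliminate \to]
⇔ \lnot x3 \lor (\lnot (\lnot \lnot x4 \lor \lnot x1) \lor x4) \land (x4 \to (\lnot x4 \to \lnot x1))   [eliminate \to]
⇔ \lnot x3 \lor (\lnot (\lnot \lnot x4 \lor \lnot x1) \lor x4) \land (\lnot x4 \lor (\lnot x4 \to \lnot x1))   [eliminate \to]
⇔ \lnot x3 \lor (\lnot (\lnot \lnot x4 \lor \lnot x1) \lor x4) \land (\lnot x4 \lor \lnot \lnot x4 \lor \lnot x1)   [eliminate \to]
⇔ \lnot x3 \lor (\lnot \lnot \lnot x4 \land \lnot \lnot x1 \lor x4) \land (\lnot x4 \lor \lnot \lnot x4 \lor \lnot x1)   [De Morgan]
⇔ \lnot x3 \lor (\lnot x4 \land \lnot \lnot x1 \lor x4) \land (\lnot x4 \lor \lnot \lnot x4 \lor \lnot x1)   [double negation]
⇔ \lnot x3 \lor (\lnot x4 \land x1 \lor x4) \land (\lnot x4 \lor \lnot \lnot x4 \lor \lnot x1)   [double negation]
⇔ \lnot x3 \lor (\lnot x4 \land x1 \lor x4) \land (\lnot x4 \lor x4 \lor \lnot x1)   [double negation]
⇔ (\lnot x3 \lor \lnot x4 \lor x4) \land (\lnot x3 \lor x1 \lor x4) \land (\lnot x3 \lor \lnot x4 \lor x4 \lor \lnot x1)   [distribute \lor over \land]
⇔ \lnot x3 \lor x1 \lor x4   [simplify]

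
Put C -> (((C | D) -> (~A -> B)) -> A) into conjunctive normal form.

C -> (((C | D) -> (~A -> B)) -> A)
⇔ ~C | (((C | D) -> (~A -> B)) -> A)   — eliminate ->
⇔ ~C | ~((C | D) -> (~A -> B)) | A   — eliminate ->
⇔ ~C | ~(~(C | D) | (~A -> B)) | A   — eliminate ->
⇔ ~C | ~(~(C | D) | ~~A | B) | A   — eliminate ->
⇔ ~C | (~~(C | D) & ~~~A & ~B) | A   — De Morgan
⇔ ~C | ((C | D) & ~~~A & ~B) | A   — double negation
⇔ ~C | ((C | D) & ~A & ~B) | A   — double negation
⇔ (~C | C | D | A) & (~C | ~A | A) & (~C | ~B | A)   — distribute | over &
⇔ ~C | ~B | A   — simplify

~C | ~B | A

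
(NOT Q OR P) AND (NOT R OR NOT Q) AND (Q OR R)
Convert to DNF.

(NOT Q OR P) AND (NOT R OR NOT Q) AND (Q OR R)
= (NOT Q AND NOT R AND Q) OR (NOT Q AND NOT R AND R) OR (NOT Q AND NOT Q AND Q) OR (NOT Q AND NOT Q AND R) OR (P AND NOT R AND Q) OR (P AND NOT R AND R) OR (P AND NOT Q AND Q) OR (P AND NOT Q AND R)   [distribute AND over OR]
= (NOT Q AND R) OR (P AND NOT R AND Q)   [simplify]

(NOT Q AND R) OR (P AND NOT R AND Q)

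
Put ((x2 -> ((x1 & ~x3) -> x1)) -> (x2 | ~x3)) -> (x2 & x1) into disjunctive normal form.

((x2 -> ((x1 & ~x3) -> x1)) -> (x2 | ~x3)) -> (x2 & x1)
≡ ~((x2 -> ((x1 & ~x3) -> x1)) -> (x2 | ~x3)) | (x2 & x1)   [eliminate ->]
≡ ~(~(x2 -> ((x1 & ~x3) -> x1)) | x2 | ~x3) | (x2 & x1)   [eliminate ->]
≡ ~(~(~x2 | ((x1 & ~x3) -> x1)) | x2 | ~x3) | (x2 & x1)   [eliminate ->]
≡ ~(~(~x2 | ~(x1 & ~x3) | x1) | x2 | ~x3) | (x2 & x1)   [eliminate ->]
≡ (~~(~x2 | ~(x1 & ~x3) | x1) & ~x2 & ~~x3) | (x2 & x1)   [De Morgan]
≡ ((~x2 | ~(x1 & ~x3) | x1) & ~x2 & ~~x3) | (x2 & x1)   [double negation]
≡ ((~x2 | ~x1 | ~~x3 | x1) & ~x2 & ~~x3) | (x2 & x1)   [De Morgan]
≡ ((~x2 | ~x1 | x3 | x1) & ~x2 & ~~x3) | (x2 & x1)   [double negation]
≡ ((~x2 | ~x1 | x3 | x1) & ~x2 & x3) | (x2 & x1)   [double negation]
≡ (~x2 & ~x2 & x3) | (~x1 & ~x2 & x3) | (x3 & ~x2 & x3) | (x1 & ~x2 & x3) | (x2 & x1)   [distribute & over |]
≡ (~x2 & x3) | (x2 & x1)   [simplify]

(~x2 & x3) | (x2 & x1)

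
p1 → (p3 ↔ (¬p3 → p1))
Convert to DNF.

p1 → (p3 ↔ (¬p3 → p1))
≡ ¬p1 ∨ (p3 ↔ (¬p3 → p1))   [eliminate →]
≡ ¬p1 ∨ ((p3 → (¬p3 → p1)) ∧ ((¬p3 → p1) → p3))   [eliminate ↔]
≡ ¬p1 ∨ ((¬p3 ∨ (¬p3 → p1)) ∧ ((¬p3 → p1) → p3))   [eliminate →]
≡ ¬p1 ∨ ((¬p3 ∨ ¬¬p3 ∨ p1) ∧ ((¬p3 → p1) → p3))   [eliminate →]
≡ ¬p1 ∨ ((¬p3 ∨ ¬¬p3 ∨ p1) ∧ (¬(¬p3 → p1) ∨ p3))   [eliminate →]
≡ ¬p1 ∨ ((¬p3 ∨ ¬¬p3 ∨ p1) ∧ (¬(¬¬p3 ∨ p1) ∨ p3))   [eliminate →]
≡ ¬p1 ∨ ((¬p3 ∨ p3 ∨ p1) ∧ (¬(¬¬p3 ∨ p1) ∨ p3))   [double negation]
≡ ¬p1 ∨ ((¬p3 ∨ p3 ∨ p1) ∧ ((¬¬¬p3 ∧ ¬p1) ∨ p3))   [De Morgan]
≡ ¬p1 ∨ ((¬p3 ∨ p3 ∨ p1) ∧ ((¬p3 ∧ ¬p1) ∨ p3))   [double negation]
≡ ¬p1 ∨ (¬p3 ∧ ¬p3 ∧ ¬p1) ∨ (¬p3 ∧ p3) ∨ (p3 ∧ ¬p3 ∧ ¬p1) ∨ (p3 ∧ p3) ∨ (p1 ∧ ¬p3 ∧ ¬p1) ∨ (p1 ∧ p3)   [distribute ∧ over ∨]
≡ ¬p1 ∨ p3   [simplify]

¬p1 ∨ p3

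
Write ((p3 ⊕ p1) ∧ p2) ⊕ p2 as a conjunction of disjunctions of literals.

p2 ∧ (¬p3 ∨ p1 ∨ ¬p2) ∧ (¬p1 ∨ p3 ∨ ¬p2)

((p3 ⊕ p1) ∧ p2) ⊕ p2
⇔ (((p3 ⊕ p1) ∧ p2) ∨ p2) ∧ ¬((p3 ⊕ p1) ∧ p2 ∧ p2)   [expand ⊕]
⇔ (((p3 ∨ p1) ∧ ¬(p3 ∧ p1) ∧ p2) ∨ p2) ∧ ¬((p3 ⊕ p1) ∧ p2 ∧ p2)   [expand ⊕]
⇔ (((p3 ∨ p1) ∧ ¬(p3 ∧ p1) ∧ p2) ∨ p2) ∧ ¬((p3 ∨ p1) ∧ ¬(p3 ∧ p1) ∧ p2 ∧ p2)   [expand ⊕]
⇔ (((p3 ∨ p1) ∧ (¬p3 ∨ ¬p1) ∧ p2) ∨ p2) ∧ ¬((p3 ∨ p1) ∧ ¬(p3 ∧ p1) ∧ p2 ∧ p2)   [De Morgan]
⇔ (((p3 ∨ p1) ∧ (¬p3 ∨ ¬p1) ∧ p2) ∨ p2) ∧ (¬(p3 ∨ p1) ∨ ¬¬(p3 ∧ p1) ∨ ¬p2 ∨ ¬p2)   [De Morgan]
⇔ (((p3 ∨ p1) ∧ (¬p3 ∨ ¬p1) ∧ p2) ∨ p2) ∧ ((¬p3 ∧ ¬p1) ∨ ¬¬(p3 ∧ p1) ∨ ¬p2 ∨ ¬p2)   [De Morgan]
⇔ (((p3 ∨ p1) ∧ (¬p3 ∨ ¬p1) ∧ p2) ∨ p2) ∧ ((¬p3 ∧ ¬p1) ∨ (p3 ∧ p1) ∨ ¬p2 ∨ ¬p2)   [double negation]
⇔ (p3 ∨ p1 ∨ p2) ∧ (¬p3 ∨ ¬p1 ∨ p2) ∧ (p2 ∨ p2) ∧ (¬p3 ∨ p3 ∨ ¬p2 ∨ ¬p2) ∧ (¬p3 ∨ p1 ∨ ¬p2 ∨ ¬p2) ∧ (¬p1 ∨ p3 ∨ ¬p2 ∨ ¬p2) ∧ (¬p1 ∨ p1 ∨ ¬p2 ∨ ¬p2)   [distribute ∨ over ∧]
⇔ p2 ∧ (¬p3 ∨ p1 ∨ ¬p2) ∧ (¬p1 ∨ p3 ∨ ¬p2)   [simplify]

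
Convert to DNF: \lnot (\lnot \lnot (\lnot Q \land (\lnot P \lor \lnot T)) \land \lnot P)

Q \lor P

\lnot (\lnot \lnot (\lnot Q \land (\lnot P \lor \lnot T)) \land \lnot P)
= \lnot \lnot \lnot (\lnot Q \land (\lnot P \lor \lnot T)) \lor \lnot \lnot P   [De Morgan]
= \lnot (\lnot Q \land (\lnot P \lor \lnot T)) \lor \lnot \lnot P   [double negation]
= \lnot \lnot Q \lor \lnot (\lnot P \lor \lnot T) \lor \lnot \lnot P   [De Morgan]
= Q \lor \lnot (\lnot P \lor \lnot T) \lor \lnot \lnot P   [double negation]
= Q \lor (\lnot \lnot P \land \lnot \lnot T) \lor \lnot \lnot P   [De Morgan]
= Q \lor (P \land \lnot \lnot T) \lor \lnot \lnot P   [double negation]
= Q \lor (P \land T) \lor \lnot \lnot P   [double negation]
= Q \lor (P \land T) \lor P   [double negation]
= Q \lor P   [simplify]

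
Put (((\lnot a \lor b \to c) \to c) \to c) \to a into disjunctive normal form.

(((\lnot a \lor b \to c) \to c) \to c) \to a
≡ \lnot (((\lnot a \lor b \to c) \to c) \to c) \lor a   [eliminate \to]
≡ \lnot (\lnot ((\lnot a \lor b \to c) \to c) \lor c) \lor a   [eliminate \to]
≡ \lnot (\lnot (\lnot (\lnot a \lor b \to c) \lor c) \lor c) \lor a   [eliminate \to]
≡ \lnot (\lnot (\lnot (\lnot (\lnot a \lor b) \lor c) \lor c) \lor c) \lor a   [eliminate \to]
≡ \lnot \lnot (\lnot (\lnot (\lnot a \lor b) \lor c) \lor c) \land \lnot c \lor a   [De Morgan]
≡ (\lnot (\lnot (\lnot a \lor b) \lor c) \lor c) \land \lnot c \lor a   [double negation]
≡ (\lnot \lnot (\lnot a \lor b) \land \lnot c \lor c) \land \lnot c \lor a   [De Morgan]
≡ ((\lnot a \lor b) \land \lnot c \lor c) \land \lnot c \lor a   [double negation]
≡ \lnot a \land \lnot c \land \lnot c \lor b \land \lnot c \land \lnot c \lor c \land \lnot c \lor a   [distribute \land over \lor]
≡ \lnot a \land \lnot c \lor b \land \lnot c \lor a   [simplify]

\lnot a \land \lnot c \lor b \land \lnot c \lor a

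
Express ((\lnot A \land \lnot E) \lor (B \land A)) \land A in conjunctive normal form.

((\lnot A \land \lnot E) \lor (B \land A)) \land A
≡ (\lnot A \lor B) \land (\lnot A \lor A) \land (\lnot E \lor B) \land (\lnot E \lor A) \land A   [distribute \lor over \land]
≡ (\lnot A \lor B) \land (\lnot E \lor B) \land A   [simplify]

(\lnot A \lor B) \land (\lnot E \lor B) \land A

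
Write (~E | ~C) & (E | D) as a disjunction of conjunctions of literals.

(~E & D) | (~C & E) | (~C & D)

(~E | ~C) & (E | D)
≡ (~E & E) | (~E & D) | (~C & E) | (~C & D)   (distribute & over |)
≡ (~E & D) | (~C & E) | (~C & D)   (simplify)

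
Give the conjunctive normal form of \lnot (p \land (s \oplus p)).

\lnot p \lor s

\lnot (p \land (s \oplus p))
≡ \lnot (p \land (s \lor p) \land \lnot (s \land p))   (expand \oplus)
≡ \lnot p \lor \lnot (s \lor p) \lor \lnot \lnot (s \land p)   (De Morgan)
≡ \lnot p \lor (\lnot s \land \lnot p) \lor \lnot \lnot (s \land p)   (De Morgan)
≡ \lnot p \lor (\lnot s \land \lnot p) \lor (s \land p)   (double negation)
≡ (\lnot p \lor \lnot s \lor s) \land (\lnot p \lor \lnot s \lor p) \land (\lnot p \lor \lnot p \lor s) \land (\lnot p \lor \lnot p \lor p)   (distribute \lor over \land)
≡ \lnot p \lor s   (simplify)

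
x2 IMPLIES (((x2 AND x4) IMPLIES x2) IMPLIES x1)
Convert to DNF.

x2 IMPLIES (((x2 AND x4) IMPLIES x2) IMPLIES x1)
≡ NOT x2 OR (((x2 AND x4) IMPLIES x2) IMPLIES x1)   [eliminate IMPLIES]
≡ NOT x2 OR NOT ((x2 AND x4) IMPLIES x2) OR x1   [eliminate IMPLIES]
≡ NOT x2 OR NOT (NOT (x2 AND x4) OR x2) OR x1   [eliminate IMPLIES]
≡ NOT x2 OR (NOT NOT (x2 AND x4) AND NOT x2) OR x1   [De Morgan]
≡ NOT x2 OR (x2 AND x4 AND NOT x2) OR x1   [double negation]
≡ NOT x2 OR x1   [simplify]

NOT x2 OR x1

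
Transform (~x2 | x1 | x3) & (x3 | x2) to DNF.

(~x2 | x1 | x3) & (x3 | x2)
⇔ (~x2 & x3) | (~x2 & x2) | (x1 & x3) | (x1 & x2) | (x3 & x3) | (x3 & x2)   [distribute & over |]
⇔ (x1 & x2) | x3   [simplify]

(x1 & x2) | x3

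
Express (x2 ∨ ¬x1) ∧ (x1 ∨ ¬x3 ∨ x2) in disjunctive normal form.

(x2 ∨ ¬x1) ∧ (x1 ∨ ¬x3 ∨ x2)
≡ (x2 ∧ x1) ∨ (x2 ∧ ¬x3) ∨ (x2 ∧ x2) ∨ (¬x1 ∧ x1) ∨ (¬x1 ∧ ¬x3) ∨ (¬x1 ∧ x2)   (distribute ∧ over ∨)
≡ x2 ∨ (¬x1 ∧ ¬x3)   (simplify)

x2 ∨ (¬x1 ∧ ¬x3)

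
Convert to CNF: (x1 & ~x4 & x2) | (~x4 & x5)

(x1 | x5) & ~x4 & (x2 | x5)

(x1 & ~x4 & x2) | (~x4 & x5)
⇔ (x1 | ~x4) & (x1 | x5) & (~x4 | ~x4) & (~x4 | x5) & (x2 | ~x4) & (x2 | x5)
⇔ (x1 | x5) & ~x4 & (x2 | x5)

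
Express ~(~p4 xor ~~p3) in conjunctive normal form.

~(~p4 xor ~~p3)
⇔ ~((~p4 | ~~p3) & ~(~p4 & ~~p3))   (expand xor)
⇔ ~(~p4 | ~~p3) | ~~(~p4 & ~~p3)   (De Morgan)
⇔ (~~p4 & ~~~p3) | ~~(~p4 & ~~p3)   (De Morgan)
⇔ (p4 & ~~~p3) | ~~(~p4 & ~~p3)   (double negation)
⇔ (p4 & ~p3) | ~~(~p4 & ~~p3)   (double negation)
⇔ (p4 & ~p3) | (~p4 & ~~p3)   (double negation)
⇔ (p4 & ~p3) | (~p4 & p3)   (double negation)
⇔ (p4 | ~p4) & (p4 | p3) & (~p3 | ~p4) & (~p3 | p3)   (distribute | over &)
⇔ (p4 | p3) & (~p3 | ~p4)   (simplify)

(p4 | p3) & (~p3 | ~p4)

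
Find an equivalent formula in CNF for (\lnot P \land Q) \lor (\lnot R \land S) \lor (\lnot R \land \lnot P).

(\lnot P \land Q) \lor (\lnot R \land S) \lor (\lnot R \land \lnot P)
⇔ (\lnot P \lor \lnot R \lor \lnot R) \land (\lnot P \lor \lnot R \lor \lnot P) \land (\lnot P \lor S \lor \lnot R) \land (\lnot P \lor S \lor \lnot P) \land (Q \lor \lnot R \lor \lnot R) \land (Q \lor \lnot R \lor \lnot P) \land (Q \lor S \lor \lnot R) \land (Q \lor S \lor \lnot P)   [distribute \lor over \land]
⇔ (\lnot P \lor \lnot R) \land (\lnot P \lor S) \land (Q \lor \lnot R)   [simplify]

(\lnot P \lor \lnot R) \land (\lnot P \lor S) \land (Q \lor \lnot R)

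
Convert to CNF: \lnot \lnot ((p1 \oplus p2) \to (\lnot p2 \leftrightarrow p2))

\lnot \lnot ((p1 \oplus p2) \to (\lnot p2 \leftrightarrow p2))
≡ \lnot \lnot (\lnot (p1 \oplus p2) \lor (\lnot p2 \leftrightarrow p2))   [eliminate \to]
≡ \lnot \lnot (\lnot ((p1 \lor p2) \land \lnot (p1 \land p2)) \lor (\lnot p2 \leftrightarrow p2))   [expand \oplus]
≡ \lnot \lnot (\lnot ((p1 \lor p2) \land \lnot (p1 \land p2)) \lor ((\lnot p2 \to p2) \land (p2 \to \lnot p2)))   [eliminate \leftrightarrow]
≡ \lnot \lnot (\lnot ((p1 \lor p2) \land \lnot (p1 \land p2)) \lor ((\lnot \lnot p2 \lor p2) \land (p2 \to \lnot p2)))   [eliminate \to]
≡ \lnot \lnot (\lnot ((p1 \lor p2) \land \lnot (p1 \land p2)) \lor ((\lnot \lnot p2 \lor p2) \land (\lnot p2 \lor \lnot p2)))   [eliminate \to]
≡ \lnot ((p1 \lor p2) \land \lnot (p1 \land p2)) \lor ((\lnot \lnot p2 \lor p2) \land (\lnot p2 \lor \lnot p2))   [double negation]
≡ \lnot (p1 \lor p2) \lor \lnot \lnot (p1 \land p2) \lor ((\lnot \lnot p2 \lor p2) \land (\lnot p2 \lor \lnot p2))   [De Morgan]
≡ (\lnot p1 \land \lnot p2) \lor \lnot \lnot (p1 \land p2) \lor ((\lnot \lnot p2 \lor p2) \land (\lnot p2 \lor \lnot p2))   [De Morgan]
≡ (\lnot p1 \land \lnot p2) \lor (p1 \land p2) \lor ((\lnot \lnot p2 \lor p2) \land (\lnot p2 \lor \lnot p2))   [double negation]
≡ (\lnot p1 \land \lnot p2) \lor (p1 \land p2) \lor ((p2 \lor p2) \land (\lnot p2 \lor \lnot p2))   [double negation]
≡ (\lnot p1 \lor p1 \lor p2 \lor p2) \land (\lnot p1 \lor p1 \lor \lnot p2 \lor \lnot p2) \land (\lnot p1 \lor p2 \lor p2 \lor p2) \land (\lnot p1 \lor p2 \lor \lnot p2 \lor \lnot p2) \land (\lnot p2 \lor p1 \lor p2 \lor p2) \land (\lnot p2 \lor p1 \lor \lnot p2 \lor \lnot p2) \land (\lnot p2 \lor p2 \lor p2 \lor p2) \land (\lnot p2 \lor p2 \lor \lnot p2 \lor \lnot p2)   [distribute \lor over \land]
≡ (\lnot p1 \lor p2) \land (\lnot p2 \lor p1)   [simplify]

(\lnot p1 \lor p2) \land (\lnot p2 \lor p1)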